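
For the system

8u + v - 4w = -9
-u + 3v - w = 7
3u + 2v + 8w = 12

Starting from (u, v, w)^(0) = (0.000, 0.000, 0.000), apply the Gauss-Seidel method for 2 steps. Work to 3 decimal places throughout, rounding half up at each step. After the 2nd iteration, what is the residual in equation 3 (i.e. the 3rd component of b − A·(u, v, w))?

Iteration 1:
  u = (-9 - (1)·0.000 - (-4)·0.000) / (8) = -1.125
  v = (7 - (-1)·-1.125 - (-1)·0.000) / (3) = 1.958
  w = (12 - (3)·-1.125 - (2)·1.958) / (8) = 1.432
Iteration 2:
  u = (-9 - (1)·1.958 - (-4)·1.432) / (8) = -0.654
  v = (7 - (-1)·-0.654 - (-1)·1.432) / (3) = 2.593
  w = (12 - (3)·-0.654 - (2)·2.593) / (8) = 1.097
Residual b − A·x = (-1.973, -0.336, 0.000)

0.000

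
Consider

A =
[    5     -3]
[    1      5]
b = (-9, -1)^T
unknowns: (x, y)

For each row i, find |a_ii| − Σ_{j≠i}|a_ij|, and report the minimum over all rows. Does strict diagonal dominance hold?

2

row 1: |5| − (3) = 2
row 2: |5| − (1) = 4
minimum over rows = 2 → strictly diagonally dominant (convergence guaranteed)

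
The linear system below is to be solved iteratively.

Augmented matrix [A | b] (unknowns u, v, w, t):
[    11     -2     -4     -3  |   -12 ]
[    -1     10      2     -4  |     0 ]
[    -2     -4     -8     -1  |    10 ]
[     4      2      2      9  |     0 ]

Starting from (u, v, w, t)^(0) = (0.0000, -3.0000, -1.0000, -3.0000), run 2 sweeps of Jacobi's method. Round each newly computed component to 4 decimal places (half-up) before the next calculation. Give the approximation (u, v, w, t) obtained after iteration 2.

(-0.8030, -0.0513, -0.1566, 1.3359)

Iteration 1:
  u = (-12 - (-2)·-3.0000 - (-4)·-1.0000 - (-3)·-3.0000) / (11) = -2.8182
  v = (0 - (-1)·0.0000 - (2)·-1.0000 - (-4)·-3.0000) / (10) = -1.0000
  w = (10 - (-2)·0.0000 - (-4)·-3.0000 - (-1)·-3.0000) / (-8) = 0.6250
  t = (0 - (4)·0.0000 - (2)·-3.0000 - (2)·-1.0000) / (9) = 0.8889
Iteration 2:
  u = (-12 - (-2)·-1.0000 - (-4)·0.6250 - (-3)·0.8889) / (11) = -0.8030
  v = (0 - (-1)·-2.8182 - (2)·0.6250 - (-4)·0.8889) / (10) = -0.0513
  w = (10 - (-2)·-2.8182 - (-4)·-1.0000 - (-1)·0.8889) / (-8) = -0.1566
  t = (0 - (4)·-2.8182 - (2)·-1.0000 - (2)·0.6250) / (9) = 1.3359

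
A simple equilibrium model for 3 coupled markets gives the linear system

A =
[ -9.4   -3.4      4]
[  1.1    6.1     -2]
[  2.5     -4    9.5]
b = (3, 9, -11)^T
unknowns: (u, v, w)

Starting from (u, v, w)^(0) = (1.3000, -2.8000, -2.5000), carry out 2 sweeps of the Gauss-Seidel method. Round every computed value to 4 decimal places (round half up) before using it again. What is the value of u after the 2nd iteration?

-0.9023

Iteration 1:
  u = (3 - (-3.4)·-2.8000 - (4)·-2.5000) / (-9.4) = -0.3702
  v = (9 - (1.1)·-0.3702 - (-2)·-2.5000) / (6.1) = 0.7225
  w = (-11 - (2.5)·-0.3702 - (-4)·0.7225) / (9.5) = -0.7563
Iteration 2:
  u = (3 - (-3.4)·0.7225 - (4)·-0.7563) / (-9.4) = -0.9023
  v = (9 - (1.1)·-0.9023 - (-2)·-0.7563) / (6.1) = 1.3902
  w = (-11 - (2.5)·-0.9023 - (-4)·1.3902) / (9.5) = -0.3351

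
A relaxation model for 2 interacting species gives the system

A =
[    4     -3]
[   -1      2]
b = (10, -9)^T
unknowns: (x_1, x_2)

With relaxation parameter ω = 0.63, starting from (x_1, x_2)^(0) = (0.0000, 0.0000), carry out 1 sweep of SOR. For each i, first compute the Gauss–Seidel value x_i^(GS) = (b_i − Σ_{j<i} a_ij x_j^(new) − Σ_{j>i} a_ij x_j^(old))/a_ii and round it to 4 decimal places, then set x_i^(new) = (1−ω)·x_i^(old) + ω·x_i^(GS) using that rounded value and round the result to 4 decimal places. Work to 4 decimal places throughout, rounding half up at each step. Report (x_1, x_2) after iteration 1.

Iteration 1:
  x_1: GS value = (10 - (-3)·0.0000) / (4) = 2.5000;  x_1 ← (1−ω)·0.0000 + ω·2.5000 = 1.5750
  x_2: GS value = (-9 - (-1)·1.5750) / (2) = -3.7125;  x_2 ← (1−ω)·0.0000 + ω·-3.7125 = -2.3389

(1.5750, -2.3389)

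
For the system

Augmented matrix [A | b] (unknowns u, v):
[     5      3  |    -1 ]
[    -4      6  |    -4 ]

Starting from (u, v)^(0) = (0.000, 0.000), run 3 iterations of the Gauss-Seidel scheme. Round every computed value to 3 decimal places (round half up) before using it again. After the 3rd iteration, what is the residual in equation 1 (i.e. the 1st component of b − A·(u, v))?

0.384

Iteration 1:
  u = (-1 - (3)·0.000) / (5) = -0.200
  v = (-4 - (-4)·-0.200) / (6) = -0.800
Iteration 2:
  u = (-1 - (3)·-0.800) / (5) = 0.280
  v = (-4 - (-4)·0.280) / (6) = -0.480
Iteration 3:
  u = (-1 - (3)·-0.480) / (5) = 0.088
  v = (-4 - (-4)·0.088) / (6) = -0.608
Residual b − A·x = (0.384, 0.000)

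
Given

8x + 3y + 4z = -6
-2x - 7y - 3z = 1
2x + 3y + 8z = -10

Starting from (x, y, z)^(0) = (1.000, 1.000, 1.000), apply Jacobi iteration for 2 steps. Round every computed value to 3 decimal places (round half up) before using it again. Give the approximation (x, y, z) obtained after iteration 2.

(0.509, 1.125, -0.522)

Iteration 1:
  x = (-6 - (3)·1.000 - (4)·1.000) / (8) = -1.625
  y = (1 - (-2)·1.000 - (-3)·1.000) / (-7) = -0.857
  z = (-10 - (2)·1.000 - (3)·1.000) / (8) = -1.875
Iteration 2:
  x = (-6 - (3)·-0.857 - (4)·-1.875) / (8) = 0.509
  y = (1 - (-2)·-1.625 - (-3)·-1.875) / (-7) = 1.125
  z = (-10 - (2)·-1.625 - (3)·-0.857) / (8) = -0.522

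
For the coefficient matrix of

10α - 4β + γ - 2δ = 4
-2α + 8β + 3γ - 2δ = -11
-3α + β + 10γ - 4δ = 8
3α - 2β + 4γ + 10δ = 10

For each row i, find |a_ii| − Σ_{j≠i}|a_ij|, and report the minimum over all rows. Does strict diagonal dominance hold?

row 1: |10| − (4+1+2) = 3
row 2: |8| − (2+3+2) = 1
row 3: |10| − (3+1+4) = 2
row 4: |10| − (3+2+4) = 1
minimum over rows = 1 → strictly diagonally dominant (convergence guaranteed)

1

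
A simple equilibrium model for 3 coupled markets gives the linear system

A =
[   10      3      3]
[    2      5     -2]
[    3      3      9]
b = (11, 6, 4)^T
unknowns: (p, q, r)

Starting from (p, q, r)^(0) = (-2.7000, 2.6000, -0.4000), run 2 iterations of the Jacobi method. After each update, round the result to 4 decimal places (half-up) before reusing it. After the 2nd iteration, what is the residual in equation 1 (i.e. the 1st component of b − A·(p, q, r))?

5.3744

Iteration 1:
  p = (11 - (3)·2.6000 - (3)·-0.4000) / (10) = 0.4400
  q = (6 - (2)·-2.7000 - (-2)·-0.4000) / (5) = 2.1200
  r = (4 - (3)·-2.7000 - (3)·2.6000) / (9) = 0.4778
Iteration 2:
  p = (11 - (3)·2.1200 - (3)·0.4778) / (10) = 0.3207
  q = (6 - (2)·0.4400 - (-2)·0.4778) / (5) = 1.2151
  r = (4 - (3)·0.4400 - (3)·2.1200) / (9) = -0.4089
Residual b − A·x = (5.3744, -1.5347, 3.0727)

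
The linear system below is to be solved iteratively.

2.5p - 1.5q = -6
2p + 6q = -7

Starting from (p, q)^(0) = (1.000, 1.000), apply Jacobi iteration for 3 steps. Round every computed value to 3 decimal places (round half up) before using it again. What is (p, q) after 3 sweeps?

Iteration 1:
  p = (-6 - (-1.5)·1.000) / (2.5) = -1.800
  q = (-7 - (2)·1.000) / (6) = -1.500
Iteration 2:
  p = (-6 - (-1.5)·-1.500) / (2.5) = -3.300
  q = (-7 - (2)·-1.800) / (6) = -0.567
Iteration 3:
  p = (-6 - (-1.5)·-0.567) / (2.5) = -2.740
  q = (-7 - (2)·-3.300) / (6) = -0.067

(-2.740, -0.067)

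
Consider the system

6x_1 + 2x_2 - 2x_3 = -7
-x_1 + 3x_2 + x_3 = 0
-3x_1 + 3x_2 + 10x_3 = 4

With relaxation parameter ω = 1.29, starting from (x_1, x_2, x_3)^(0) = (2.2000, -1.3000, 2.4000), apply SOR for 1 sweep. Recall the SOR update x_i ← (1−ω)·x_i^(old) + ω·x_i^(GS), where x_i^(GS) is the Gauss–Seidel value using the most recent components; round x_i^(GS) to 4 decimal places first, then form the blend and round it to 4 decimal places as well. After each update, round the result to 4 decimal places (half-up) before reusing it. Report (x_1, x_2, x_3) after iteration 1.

Iteration 1:
  x_1: GS value = (-7 - (2)·-1.3000 - (-2)·2.4000) / (6) = 0.0667;  x_1 ← (1−ω)·2.2000 + ω·0.0667 = -0.5520
  x_2: GS value = (0 - (-1)·-0.5520 - (1)·2.4000) / (3) = -0.9840;  x_2 ← (1−ω)·-1.3000 + ω·-0.9840 = -0.8924
  x_3: GS value = (4 - (-3)·-0.5520 - (3)·-0.8924) / (10) = 0.5021;  x_3 ← (1−ω)·2.4000 + ω·0.5021 = -0.0483

(-0.5520, -0.8924, -0.0483)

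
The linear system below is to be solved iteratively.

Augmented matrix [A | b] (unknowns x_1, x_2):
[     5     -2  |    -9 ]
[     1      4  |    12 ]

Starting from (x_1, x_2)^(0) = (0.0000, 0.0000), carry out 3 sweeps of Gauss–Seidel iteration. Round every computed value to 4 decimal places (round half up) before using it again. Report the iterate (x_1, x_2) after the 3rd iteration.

Iteration 1:
  x_1 = (-9 - (-2)·0.0000) / (5) = -1.8000
  x_2 = (12 - (1)·-1.8000) / (4) = 3.4500
Iteration 2:
  x_1 = (-9 - (-2)·3.4500) / (5) = -0.4200
  x_2 = (12 - (1)·-0.4200) / (4) = 3.1050
Iteration 3:
  x_1 = (-9 - (-2)·3.1050) / (5) = -0.5580
  x_2 = (12 - (1)·-0.5580) / (4) = 3.1395

(-0.5580, 3.1395)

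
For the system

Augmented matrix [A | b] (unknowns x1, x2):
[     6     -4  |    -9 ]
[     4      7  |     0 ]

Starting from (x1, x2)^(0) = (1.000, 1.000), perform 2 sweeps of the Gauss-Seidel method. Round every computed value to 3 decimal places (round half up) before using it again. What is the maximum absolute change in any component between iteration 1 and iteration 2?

0.350

Iteration 1:
  x1 = (-9 - (-4)·1.000) / (6) = -0.833
  x2 = (0 - (4)·-0.833) / (7) = 0.476
Iteration 2:
  x1 = (-9 - (-4)·0.476) / (6) = -1.183
  x2 = (0 - (4)·-1.183) / (7) = 0.676
Change: (-0.350, 0.200) → max |·| = 0.350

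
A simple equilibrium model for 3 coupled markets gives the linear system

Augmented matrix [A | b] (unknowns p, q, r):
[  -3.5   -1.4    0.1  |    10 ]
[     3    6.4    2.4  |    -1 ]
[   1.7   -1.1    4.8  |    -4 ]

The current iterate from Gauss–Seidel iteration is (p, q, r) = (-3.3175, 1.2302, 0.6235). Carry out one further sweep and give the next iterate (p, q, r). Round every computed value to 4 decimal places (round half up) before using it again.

One sweep:
  p = (10 - (-1.4)·1.2302 - (0.1)·0.6235) / (-3.5) = -3.3314
  q = (-1 - (3)·-3.3314 - (2.4)·0.6235) / (6.4) = 1.1715
  r = (-4 - (1.7)·-3.3314 - (-1.1)·1.1715) / (4.8) = 0.6150

(-3.3314, 1.1715, 0.6150)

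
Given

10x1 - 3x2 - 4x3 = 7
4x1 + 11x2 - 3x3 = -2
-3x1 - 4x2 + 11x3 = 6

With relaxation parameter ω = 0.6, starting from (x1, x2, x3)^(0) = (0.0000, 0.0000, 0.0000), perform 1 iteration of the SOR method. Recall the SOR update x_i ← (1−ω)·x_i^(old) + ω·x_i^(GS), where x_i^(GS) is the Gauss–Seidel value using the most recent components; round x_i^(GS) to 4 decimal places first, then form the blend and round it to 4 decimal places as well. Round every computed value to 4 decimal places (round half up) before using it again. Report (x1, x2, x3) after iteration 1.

(0.4200, -0.2007, 0.3522)

Iteration 1:
  x1: GS value = (7 - (-3)·0.0000 - (-4)·0.0000) / (10) = 0.7000;  x1 ← (1−ω)·0.0000 + ω·0.7000 = 0.4200
  x2: GS value = (-2 - (4)·0.4200 - (-3)·0.0000) / (11) = -0.3345;  x2 ← (1−ω)·0.0000 + ω·-0.3345 = -0.2007
  x3: GS value = (6 - (-3)·0.4200 - (-4)·-0.2007) / (11) = 0.5870;  x3 ← (1−ω)·0.0000 + ω·0.5870 = 0.3522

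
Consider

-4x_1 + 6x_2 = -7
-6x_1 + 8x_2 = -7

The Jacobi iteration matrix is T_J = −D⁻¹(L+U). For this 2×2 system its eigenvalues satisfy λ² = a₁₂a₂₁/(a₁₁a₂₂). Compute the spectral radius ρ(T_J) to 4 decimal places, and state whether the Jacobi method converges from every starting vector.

a₁₂a₂₁/(a₁₁a₂₂) = (6)·(-6) / ((-4)·(8)) = 1.125000
ρ = √|1.125000| = √1.125000 = 1.0607
ρ > 1, so Jacobi diverges

1.0607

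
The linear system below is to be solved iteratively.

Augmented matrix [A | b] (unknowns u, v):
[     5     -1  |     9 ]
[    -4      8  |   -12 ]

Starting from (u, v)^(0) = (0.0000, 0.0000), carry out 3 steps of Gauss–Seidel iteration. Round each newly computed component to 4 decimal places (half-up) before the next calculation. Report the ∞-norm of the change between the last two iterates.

Iteration 1:
  u = (9 - (-1)·0.0000) / (5) = 1.8000
  v = (-12 - (-4)·1.8000) / (8) = -0.6000
Iteration 2:
  u = (9 - (-1)·-0.6000) / (5) = 1.6800
  v = (-12 - (-4)·1.6800) / (8) = -0.6600
Iteration 3:
  u = (9 - (-1)·-0.6600) / (5) = 1.6680
  v = (-12 - (-4)·1.6680) / (8) = -0.6660
Change: (-0.0120, -0.0060) → max |·| = 0.0120

0.0120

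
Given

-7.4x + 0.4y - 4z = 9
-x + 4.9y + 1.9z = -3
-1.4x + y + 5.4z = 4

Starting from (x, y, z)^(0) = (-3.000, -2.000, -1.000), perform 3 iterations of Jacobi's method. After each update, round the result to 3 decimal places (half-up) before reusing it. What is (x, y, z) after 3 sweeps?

(-1.639, -1.175, 0.534)

Iteration 1:
  x = (9 - (0.4)·-2.000 - (-4)·-1.000) / (-7.4) = -0.784
  y = (-3 - (-1)·-3.000 - (1.9)·-1.000) / (4.9) = -0.837
  z = (4 - (-1.4)·-3.000 - (1)·-2.000) / (5.4) = 0.333
Iteration 2:
  x = (9 - (0.4)·-0.837 - (-4)·0.333) / (-7.4) = -1.441
  y = (-3 - (-1)·-0.784 - (1.9)·0.333) / (4.9) = -0.901
  z = (4 - (-1.4)·-0.784 - (1)·-0.837) / (5.4) = 0.692
Iteration 3:
  x = (9 - (0.4)·-0.901 - (-4)·0.692) / (-7.4) = -1.639
  y = (-3 - (-1)·-1.441 - (1.9)·0.692) / (4.9) = -1.175
  z = (4 - (-1.4)·-1.441 - (1)·-0.901) / (5.4) = 0.534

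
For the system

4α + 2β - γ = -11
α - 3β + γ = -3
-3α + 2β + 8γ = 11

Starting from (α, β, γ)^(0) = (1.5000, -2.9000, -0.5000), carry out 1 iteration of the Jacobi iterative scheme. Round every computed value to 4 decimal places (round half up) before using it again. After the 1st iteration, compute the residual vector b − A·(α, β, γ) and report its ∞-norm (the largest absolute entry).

Iteration 1:
  α = (-11 - (2)·-2.9000 - (-1)·-0.5000) / (4) = -1.4250
  β = (-3 - (1)·1.5000 - (1)·-0.5000) / (-3) = 1.3333
  γ = (11 - (-3)·1.5000 - (2)·-2.9000) / (8) = 2.6625
Residual b − A·x = (-5.3041, -0.2376, -17.2416); ∞-norm = 17.2416

17.2416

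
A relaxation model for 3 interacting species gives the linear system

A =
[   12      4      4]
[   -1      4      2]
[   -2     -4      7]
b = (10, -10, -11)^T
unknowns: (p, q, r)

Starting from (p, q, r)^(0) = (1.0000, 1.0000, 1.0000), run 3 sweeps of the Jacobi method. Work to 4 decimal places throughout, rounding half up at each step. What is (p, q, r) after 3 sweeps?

Iteration 1:
  p = (10 - (4)·1.0000 - (4)·1.0000) / (12) = 0.1667
  q = (-10 - (-1)·1.0000 - (2)·1.0000) / (4) = -2.7500
  r = (-11 - (-2)·1.0000 - (-4)·1.0000) / (7) = -0.7143
Iteration 2:
  p = (10 - (4)·-2.7500 - (4)·-0.7143) / (12) = 1.9881
  q = (-10 - (-1)·0.1667 - (2)·-0.7143) / (4) = -2.1012
  r = (-11 - (-2)·0.1667 - (-4)·-2.7500) / (7) = -3.0952
Iteration 3:
  p = (10 - (4)·-2.1012 - (4)·-3.0952) / (12) = 2.5655
  q = (-10 - (-1)·1.9881 - (2)·-3.0952) / (4) = -0.4554
  r = (-11 - (-2)·1.9881 - (-4)·-2.1012) / (7) = -2.2041

(2.5655, -0.4554, -2.2041)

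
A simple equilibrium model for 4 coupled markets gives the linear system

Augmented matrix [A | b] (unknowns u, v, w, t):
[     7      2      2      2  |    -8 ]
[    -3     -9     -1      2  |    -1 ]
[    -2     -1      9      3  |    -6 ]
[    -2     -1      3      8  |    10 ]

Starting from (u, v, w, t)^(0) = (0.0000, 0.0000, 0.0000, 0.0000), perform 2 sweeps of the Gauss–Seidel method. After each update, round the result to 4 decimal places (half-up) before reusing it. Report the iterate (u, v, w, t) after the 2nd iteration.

Iteration 1:
  u = (-8 - (2)·0.0000 - (2)·0.0000 - (2)·0.0000) / (7) = -1.1429
  v = (-1 - (-3)·-1.1429 - (-1)·0.0000 - (2)·0.0000) / (-9) = 0.4921
  w = (-6 - (-2)·-1.1429 - (-1)·0.4921 - (3)·0.0000) / (9) = -0.8660
  t = (10 - (-2)·-1.1429 - (-1)·0.4921 - (3)·-0.8660) / (8) = 1.3505
Iteration 2:
  u = (-8 - (2)·0.4921 - (2)·-0.8660 - (2)·1.3505) / (7) = -1.4219
  v = (-1 - (-3)·-1.4219 - (-1)·-0.8660 - (2)·1.3505) / (-9) = 0.9814
  w = (-6 - (-2)·-1.4219 - (-1)·0.9814 - (3)·1.3505) / (9) = -1.3238
  t = (10 - (-2)·-1.4219 - (-1)·0.9814 - (3)·-1.3238) / (8) = 1.5136

(-1.4219, 0.9814, -1.3238, 1.5136)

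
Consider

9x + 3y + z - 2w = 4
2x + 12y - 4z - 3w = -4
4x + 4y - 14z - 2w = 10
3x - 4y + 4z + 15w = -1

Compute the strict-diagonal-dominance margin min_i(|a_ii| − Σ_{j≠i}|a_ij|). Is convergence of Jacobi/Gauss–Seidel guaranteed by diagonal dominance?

3

row 1: |9| − (3+1+2) = 3
row 2: |12| − (2+4+3) = 3
row 3: |-14| − (4+4+2) = 4
row 4: |15| − (3+4+4) = 4
minimum over rows = 3 → strictly diagonally dominant (convergence guaranteed)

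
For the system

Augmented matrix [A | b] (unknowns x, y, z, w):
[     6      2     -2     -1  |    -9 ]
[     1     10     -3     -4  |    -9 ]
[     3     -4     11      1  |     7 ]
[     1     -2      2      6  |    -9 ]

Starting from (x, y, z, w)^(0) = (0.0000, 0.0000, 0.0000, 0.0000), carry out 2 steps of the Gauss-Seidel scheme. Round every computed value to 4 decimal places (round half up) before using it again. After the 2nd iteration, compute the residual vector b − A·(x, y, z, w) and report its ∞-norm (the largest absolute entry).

0.9296

Iteration 1:
  x = (-9 - (2)·0.0000 - (-2)·0.0000 - (-1)·0.0000) / (6) = -1.5000
  y = (-9 - (1)·-1.5000 - (-3)·0.0000 - (-4)·0.0000) / (10) = -0.7500
  z = (7 - (3)·-1.5000 - (-4)·-0.7500 - (1)·0.0000) / (11) = 0.7727
  w = (-9 - (1)·-1.5000 - (-2)·-0.7500 - (2)·0.7727) / (6) = -1.7576
Iteration 2:
  x = (-9 - (2)·-0.7500 - (-2)·0.7727 - (-1)·-1.7576) / (6) = -1.2854
  y = (-9 - (1)·-1.2854 - (-3)·0.7727 - (-4)·-1.7576) / (10) = -1.2427
  z = (7 - (3)·-1.2854 - (-4)·-1.2427 - (1)·-1.7576) / (11) = 0.6948
  w = (-9 - (1)·-1.2854 - (-2)·-1.2427 - (2)·0.6948) / (6) = -1.9316
Residual b − A·x = (0.6558, -0.9296, 0.1742, 0.0000); ∞-norm = 0.9296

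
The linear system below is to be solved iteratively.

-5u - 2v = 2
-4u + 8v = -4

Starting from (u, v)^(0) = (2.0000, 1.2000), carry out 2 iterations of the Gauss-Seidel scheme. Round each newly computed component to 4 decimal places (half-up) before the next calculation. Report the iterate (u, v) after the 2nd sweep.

(-0.0240, -0.5120)

Iteration 1:
  u = (2 - (-2)·1.2000) / (-5) = -0.8800
  v = (-4 - (-4)·-0.8800) / (8) = -0.9400
Iteration 2:
  u = (2 - (-2)·-0.9400) / (-5) = -0.0240
  v = (-4 - (-4)·-0.0240) / (8) = -0.5120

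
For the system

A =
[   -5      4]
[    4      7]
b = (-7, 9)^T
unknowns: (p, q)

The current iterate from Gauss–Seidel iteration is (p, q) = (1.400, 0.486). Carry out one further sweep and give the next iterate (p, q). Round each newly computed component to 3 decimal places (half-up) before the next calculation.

(1.789, 0.263)

One sweep:
  p = (-7 - (4)·0.486) / (-5) = 1.789
  q = (9 - (4)·1.789) / (7) = 0.263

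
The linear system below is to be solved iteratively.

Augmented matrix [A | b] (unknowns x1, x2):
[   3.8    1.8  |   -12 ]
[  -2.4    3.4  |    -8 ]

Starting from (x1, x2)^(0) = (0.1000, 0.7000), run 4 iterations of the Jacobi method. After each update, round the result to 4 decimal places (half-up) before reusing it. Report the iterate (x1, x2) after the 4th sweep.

Iteration 1:
  x1 = (-12 - (1.8)·0.7000) / (3.8) = -3.4895
  x2 = (-8 - (-2.4)·0.1000) / (3.4) = -2.2824
Iteration 2:
  x1 = (-12 - (1.8)·-2.2824) / (3.8) = -2.0768
  x2 = (-8 - (-2.4)·-3.4895) / (3.4) = -4.8161
Iteration 3:
  x1 = (-12 - (1.8)·-4.8161) / (3.8) = -0.8766
  x2 = (-8 - (-2.4)·-2.0768) / (3.4) = -3.8189
Iteration 4:
  x1 = (-12 - (1.8)·-3.8189) / (3.8) = -1.3489
  x2 = (-8 - (-2.4)·-0.8766) / (3.4) = -2.9717

(-1.3489, -2.9717)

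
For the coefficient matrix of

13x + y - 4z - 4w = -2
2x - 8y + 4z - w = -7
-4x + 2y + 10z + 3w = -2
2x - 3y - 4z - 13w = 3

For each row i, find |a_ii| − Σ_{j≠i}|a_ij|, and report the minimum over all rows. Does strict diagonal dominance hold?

1

row 1: |13| − (1+4+4) = 4
row 2: |-8| − (2+4+1) = 1
row 3: |10| − (4+2+3) = 1
row 4: |-13| − (2+3+4) = 4
minimum over rows = 1 → strictly diagonally dominant (convergence guaranteed)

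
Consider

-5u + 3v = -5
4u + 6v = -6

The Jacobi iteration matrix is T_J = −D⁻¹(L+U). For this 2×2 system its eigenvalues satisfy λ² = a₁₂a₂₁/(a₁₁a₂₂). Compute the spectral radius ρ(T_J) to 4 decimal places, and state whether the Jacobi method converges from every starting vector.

0.6325

a₁₂a₂₁/(a₁₁a₂₂) = (3)·(4) / ((-5)·(6)) = -0.400000
ρ = √|-0.400000| = √0.400000 = 0.6325
ρ < 1, so Jacobi converges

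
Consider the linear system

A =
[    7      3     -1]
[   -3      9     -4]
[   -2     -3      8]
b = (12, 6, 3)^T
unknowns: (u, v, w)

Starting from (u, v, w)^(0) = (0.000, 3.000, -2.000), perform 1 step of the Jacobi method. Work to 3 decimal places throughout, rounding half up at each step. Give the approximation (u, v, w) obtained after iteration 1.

(0.143, -0.222, 1.500)

Iteration 1:
  u = (12 - (3)·3.000 - (-1)·-2.000) / (7) = 0.143
  v = (6 - (-3)·0.000 - (-4)·-2.000) / (9) = -0.222
  w = (3 - (-2)·0.000 - (-3)·3.000) / (8) = 1.500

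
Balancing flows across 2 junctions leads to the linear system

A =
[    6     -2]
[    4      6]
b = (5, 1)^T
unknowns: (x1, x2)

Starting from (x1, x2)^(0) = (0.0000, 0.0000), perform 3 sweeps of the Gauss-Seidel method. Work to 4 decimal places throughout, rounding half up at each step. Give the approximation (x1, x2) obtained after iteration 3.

Iteration 1:
  x1 = (5 - (-2)·0.0000) / (6) = 0.8333
  x2 = (1 - (4)·0.8333) / (6) = -0.3889
Iteration 2:
  x1 = (5 - (-2)·-0.3889) / (6) = 0.7037
  x2 = (1 - (4)·0.7037) / (6) = -0.3025
Iteration 3:
  x1 = (5 - (-2)·-0.3025) / (6) = 0.7325
  x2 = (1 - (4)·0.7325) / (6) = -0.3217

(0.7325, -0.3217)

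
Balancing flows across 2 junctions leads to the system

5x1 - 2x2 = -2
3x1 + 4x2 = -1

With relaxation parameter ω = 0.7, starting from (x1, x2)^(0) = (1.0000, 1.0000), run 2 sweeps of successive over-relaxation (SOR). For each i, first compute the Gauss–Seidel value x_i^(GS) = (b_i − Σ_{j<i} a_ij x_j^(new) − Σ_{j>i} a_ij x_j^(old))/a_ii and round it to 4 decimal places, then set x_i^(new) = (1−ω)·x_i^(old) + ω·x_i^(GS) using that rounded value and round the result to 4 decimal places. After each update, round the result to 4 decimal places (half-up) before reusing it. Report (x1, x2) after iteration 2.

Iteration 1:
  x1: GS value = (-2 - (-2)·1.0000) / (5) = 0.0000;  x1 ← (1−ω)·1.0000 + ω·0.0000 = 0.3000
  x2: GS value = (-1 - (3)·0.3000) / (4) = -0.4750;  x2 ← (1−ω)·1.0000 + ω·-0.4750 = -0.0325
Iteration 2:
  x1: GS value = (-2 - (-2)·-0.0325) / (5) = -0.4130;  x1 ← (1−ω)·0.3000 + ω·-0.4130 = -0.1991
  x2: GS value = (-1 - (3)·-0.1991) / (4) = -0.1007;  x2 ← (1−ω)·-0.0325 + ω·-0.1007 = -0.0802

(-0.1991, -0.0802)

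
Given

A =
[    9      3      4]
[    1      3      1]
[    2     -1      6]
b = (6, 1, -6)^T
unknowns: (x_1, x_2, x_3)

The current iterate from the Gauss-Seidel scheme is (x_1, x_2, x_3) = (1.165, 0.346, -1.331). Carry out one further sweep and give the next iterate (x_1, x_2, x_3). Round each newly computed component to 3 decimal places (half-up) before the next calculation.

(1.143, 0.396, -1.315)

One sweep:
  x_1 = (6 - (3)·0.346 - (4)·-1.331) / (9) = 1.143
  x_2 = (1 - (1)·1.143 - (1)·-1.331) / (3) = 0.396
  x_3 = (-6 - (2)·1.143 - (-1)·0.396) / (6) = -1.315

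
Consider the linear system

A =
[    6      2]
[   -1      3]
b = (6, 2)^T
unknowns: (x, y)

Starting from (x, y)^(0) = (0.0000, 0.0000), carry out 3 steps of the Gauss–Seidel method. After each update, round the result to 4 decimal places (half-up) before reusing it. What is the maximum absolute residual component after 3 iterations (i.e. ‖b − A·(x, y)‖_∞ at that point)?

Iteration 1:
  x = (6 - (2)·0.0000) / (6) = 1.0000
  y = (2 - (-1)·1.0000) / (3) = 1.0000
Iteration 2:
  x = (6 - (2)·1.0000) / (6) = 0.6667
  y = (2 - (-1)·0.6667) / (3) = 0.8889
Iteration 3:
  x = (6 - (2)·0.8889) / (6) = 0.7037
  y = (2 - (-1)·0.7037) / (3) = 0.9012
Residual b − A·x = (-0.0246, 0.0001); ∞-norm = 0.0246

0.0246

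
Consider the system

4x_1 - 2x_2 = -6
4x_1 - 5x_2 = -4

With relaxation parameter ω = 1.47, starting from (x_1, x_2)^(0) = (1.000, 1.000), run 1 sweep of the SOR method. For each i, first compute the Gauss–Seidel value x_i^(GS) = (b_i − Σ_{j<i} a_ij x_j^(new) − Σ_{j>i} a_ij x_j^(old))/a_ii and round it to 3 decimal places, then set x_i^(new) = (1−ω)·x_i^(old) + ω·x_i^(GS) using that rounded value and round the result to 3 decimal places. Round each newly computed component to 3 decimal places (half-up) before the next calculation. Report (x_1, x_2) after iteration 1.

(-1.940, -1.575)

Iteration 1:
  x_1: GS value = (-6 - (-2)·1.000) / (4) = -1.000;  x_1 ← (1−ω)·1.000 + ω·-1.000 = -1.940
  x_2: GS value = (-4 - (4)·-1.940) / (-5) = -0.752;  x_2 ← (1−ω)·1.000 + ω·-0.752 = -1.575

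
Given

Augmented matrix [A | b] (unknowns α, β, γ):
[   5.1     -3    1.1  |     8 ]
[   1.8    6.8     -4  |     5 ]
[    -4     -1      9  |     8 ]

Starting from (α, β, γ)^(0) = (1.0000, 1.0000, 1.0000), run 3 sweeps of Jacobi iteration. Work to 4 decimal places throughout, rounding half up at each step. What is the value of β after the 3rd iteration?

Iteration 1:
  α = (8 - (-3)·1.0000 - (1.1)·1.0000) / (5.1) = 1.9412
  β = (5 - (1.8)·1.0000 - (-4)·1.0000) / (6.8) = 1.0588
  γ = (8 - (-4)·1.0000 - (-1)·1.0000) / (9) = 1.4444
Iteration 2:
  α = (8 - (-3)·1.0588 - (1.1)·1.4444) / (5.1) = 1.8799
  β = (5 - (1.8)·1.9412 - (-4)·1.4444) / (6.8) = 1.0711
  γ = (8 - (-4)·1.9412 - (-1)·1.0588) / (9) = 1.8693
Iteration 3:
  α = (8 - (-3)·1.0711 - (1.1)·1.8693) / (5.1) = 1.7955
  β = (5 - (1.8)·1.8799 - (-4)·1.8693) / (6.8) = 1.3373
  γ = (8 - (-4)·1.8799 - (-1)·1.0711) / (9) = 1.8434

1.3373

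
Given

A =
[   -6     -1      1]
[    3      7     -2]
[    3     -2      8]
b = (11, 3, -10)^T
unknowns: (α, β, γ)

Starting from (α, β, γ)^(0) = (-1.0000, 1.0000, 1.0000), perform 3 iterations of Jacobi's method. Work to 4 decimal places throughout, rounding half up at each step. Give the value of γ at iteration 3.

Iteration 1:
  α = (11 - (-1)·1.0000 - (1)·1.0000) / (-6) = -1.8333
  β = (3 - (3)·-1.0000 - (-2)·1.0000) / (7) = 1.1429
  γ = (-10 - (3)·-1.0000 - (-2)·1.0000) / (8) = -0.6250
Iteration 2:
  α = (11 - (-1)·1.1429 - (1)·-0.6250) / (-6) = -2.1280
  β = (3 - (3)·-1.8333 - (-2)·-0.6250) / (7) = 1.0357
  γ = (-10 - (3)·-1.8333 - (-2)·1.1429) / (8) = -0.2768
Iteration 3:
  α = (11 - (-1)·1.0357 - (1)·-0.2768) / (-6) = -2.0521
  β = (3 - (3)·-2.1280 - (-2)·-0.2768) / (7) = 1.2615
  γ = (-10 - (3)·-2.1280 - (-2)·1.0357) / (8) = -0.1931

-0.1931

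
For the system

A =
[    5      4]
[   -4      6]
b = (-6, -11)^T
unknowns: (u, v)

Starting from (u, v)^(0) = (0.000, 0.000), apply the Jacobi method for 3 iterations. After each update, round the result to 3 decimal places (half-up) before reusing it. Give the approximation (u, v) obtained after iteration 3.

(0.906, -1.656)

Iteration 1:
  u = (-6 - (4)·0.000) / (5) = -1.200
  v = (-11 - (-4)·0.000) / (6) = -1.833
Iteration 2:
  u = (-6 - (4)·-1.833) / (5) = 0.266
  v = (-11 - (-4)·-1.200) / (6) = -2.633
Iteration 3:
  u = (-6 - (4)·-2.633) / (5) = 0.906
  v = (-11 - (-4)·0.266) / (6) = -1.656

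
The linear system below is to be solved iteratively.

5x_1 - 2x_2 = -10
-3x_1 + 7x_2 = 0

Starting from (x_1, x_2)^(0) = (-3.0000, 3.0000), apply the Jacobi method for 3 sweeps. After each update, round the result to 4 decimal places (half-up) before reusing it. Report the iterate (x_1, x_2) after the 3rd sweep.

Iteration 1:
  x_1 = (-10 - (-2)·3.0000) / (5) = -0.8000
  x_2 = (0 - (-3)·-3.0000) / (7) = -1.2857
Iteration 2:
  x_1 = (-10 - (-2)·-1.2857) / (5) = -2.5143
  x_2 = (0 - (-3)·-0.8000) / (7) = -0.3429
Iteration 3:
  x_1 = (-10 - (-2)·-0.3429) / (5) = -2.1372
  x_2 = (0 - (-3)·-2.5143) / (7) = -1.0776

(-2.1372, -1.0776)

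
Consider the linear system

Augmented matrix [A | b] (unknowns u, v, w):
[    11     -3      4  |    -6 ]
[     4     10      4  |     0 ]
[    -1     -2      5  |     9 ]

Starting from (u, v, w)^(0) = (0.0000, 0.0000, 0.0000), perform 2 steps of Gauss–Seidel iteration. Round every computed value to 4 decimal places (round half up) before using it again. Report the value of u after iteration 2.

Iteration 1:
  u = (-6 - (-3)·0.0000 - (4)·0.0000) / (11) = -0.5455
  v = (0 - (4)·-0.5455 - (4)·0.0000) / (10) = 0.2182
  w = (9 - (-1)·-0.5455 - (-2)·0.2182) / (5) = 1.7782
Iteration 2:
  u = (-6 - (-3)·0.2182 - (4)·1.7782) / (11) = -1.1326
  v = (0 - (4)·-1.1326 - (4)·1.7782) / (10) = -0.2582
  w = (9 - (-1)·-1.1326 - (-2)·-0.2582) / (5) = 1.4702

-1.1326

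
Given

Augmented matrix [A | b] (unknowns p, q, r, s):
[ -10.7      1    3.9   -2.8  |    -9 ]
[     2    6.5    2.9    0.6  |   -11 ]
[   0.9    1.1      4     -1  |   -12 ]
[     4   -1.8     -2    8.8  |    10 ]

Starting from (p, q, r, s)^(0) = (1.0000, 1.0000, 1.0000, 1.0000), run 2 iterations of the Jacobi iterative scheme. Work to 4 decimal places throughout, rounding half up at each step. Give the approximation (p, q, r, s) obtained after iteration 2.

(-0.8721, -0.6643, -2.2569, -0.5931)

Iteration 1:
  p = (-9 - (1)·1.0000 - (3.9)·1.0000 - (-2.8)·1.0000) / (-10.7) = 1.0374
  q = (-11 - (2)·1.0000 - (2.9)·1.0000 - (0.6)·1.0000) / (6.5) = -2.5385
  r = (-12 - (0.9)·1.0000 - (1.1)·1.0000 - (-1)·1.0000) / (4) = -3.2500
  s = (10 - (4)·1.0000 - (-1.8)·1.0000 - (-2)·1.0000) / (8.8) = 1.1136
Iteration 2:
  p = (-9 - (1)·-2.5385 - (3.9)·-3.2500 - (-2.8)·1.1136) / (-10.7) = -0.8721
  q = (-11 - (2)·1.0374 - (2.9)·-3.2500 - (0.6)·1.1136) / (6.5) = -0.6643
  r = (-12 - (0.9)·1.0374 - (1.1)·-2.5385 - (-1)·1.1136) / (4) = -2.2569
  s = (10 - (4)·1.0374 - (-1.8)·-2.5385 - (-2)·-3.2500) / (8.8) = -0.5931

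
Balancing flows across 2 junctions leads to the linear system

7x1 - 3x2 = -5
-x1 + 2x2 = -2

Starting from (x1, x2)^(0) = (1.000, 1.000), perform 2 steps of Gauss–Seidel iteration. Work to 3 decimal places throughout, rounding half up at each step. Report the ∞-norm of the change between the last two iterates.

0.918

Iteration 1:
  x1 = (-5 - (-3)·1.000) / (7) = -0.286
  x2 = (-2 - (-1)·-0.286) / (2) = -1.143
Iteration 2:
  x1 = (-5 - (-3)·-1.143) / (7) = -1.204
  x2 = (-2 - (-1)·-1.204) / (2) = -1.602
Change: (-0.918, -0.459) → max |·| = 0.918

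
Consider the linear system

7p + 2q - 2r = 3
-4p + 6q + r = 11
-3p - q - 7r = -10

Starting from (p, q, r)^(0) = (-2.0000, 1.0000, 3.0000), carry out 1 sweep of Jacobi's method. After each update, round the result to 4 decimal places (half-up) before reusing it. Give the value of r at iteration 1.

Iteration 1:
  p = (3 - (2)·1.0000 - (-2)·3.0000) / (7) = 1.0000
  q = (11 - (-4)·-2.0000 - (1)·3.0000) / (6) = 0.0000
  r = (-10 - (-3)·-2.0000 - (-1)·1.0000) / (-7) = 2.1429

2.1429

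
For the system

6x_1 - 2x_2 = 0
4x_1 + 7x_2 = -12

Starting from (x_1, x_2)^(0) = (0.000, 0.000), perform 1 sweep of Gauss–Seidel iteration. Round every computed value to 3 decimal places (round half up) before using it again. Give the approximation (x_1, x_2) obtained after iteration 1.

Iteration 1:
  x_1 = (0 - (-2)·0.000) / (6) = 0.000
  x_2 = (-12 - (4)·0.000) / (7) = -1.714

(0.000, -1.714)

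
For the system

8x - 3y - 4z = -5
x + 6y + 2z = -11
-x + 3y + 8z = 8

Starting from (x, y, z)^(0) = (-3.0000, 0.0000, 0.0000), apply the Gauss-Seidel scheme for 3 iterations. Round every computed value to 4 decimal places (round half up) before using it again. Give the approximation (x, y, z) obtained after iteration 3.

(-0.5822, -2.3337, 1.8024)

Iteration 1:
  x = (-5 - (-3)·0.0000 - (-4)·0.0000) / (8) = -0.6250
  y = (-11 - (1)·-0.6250 - (2)·0.0000) / (6) = -1.7292
  z = (8 - (-1)·-0.6250 - (3)·-1.7292) / (8) = 1.5703
Iteration 2:
  x = (-5 - (-3)·-1.7292 - (-4)·1.5703) / (8) = -0.4883
  y = (-11 - (1)·-0.4883 - (2)·1.5703) / (6) = -2.2754
  z = (8 - (-1)·-0.4883 - (3)·-2.2754) / (8) = 1.7922
Iteration 3:
  x = (-5 - (-3)·-2.2754 - (-4)·1.7922) / (8) = -0.5822
  y = (-11 - (1)·-0.5822 - (2)·1.7922) / (6) = -2.3337
  z = (8 - (-1)·-0.5822 - (3)·-2.3337) / (8) = 1.8024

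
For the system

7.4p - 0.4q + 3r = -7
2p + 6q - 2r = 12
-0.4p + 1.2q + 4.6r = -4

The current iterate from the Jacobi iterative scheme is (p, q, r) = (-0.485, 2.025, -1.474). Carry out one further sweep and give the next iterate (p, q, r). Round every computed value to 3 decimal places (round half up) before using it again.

One sweep:
  p = (-7 - (-0.4)·2.025 - (3)·-1.474) / (7.4) = -0.239
  q = (12 - (2)·-0.485 - (-2)·-1.474) / (6) = 1.670
  r = (-4 - (-0.4)·-0.485 - (1.2)·2.025) / (4.6) = -1.440

(-0.239, 1.670, -1.440)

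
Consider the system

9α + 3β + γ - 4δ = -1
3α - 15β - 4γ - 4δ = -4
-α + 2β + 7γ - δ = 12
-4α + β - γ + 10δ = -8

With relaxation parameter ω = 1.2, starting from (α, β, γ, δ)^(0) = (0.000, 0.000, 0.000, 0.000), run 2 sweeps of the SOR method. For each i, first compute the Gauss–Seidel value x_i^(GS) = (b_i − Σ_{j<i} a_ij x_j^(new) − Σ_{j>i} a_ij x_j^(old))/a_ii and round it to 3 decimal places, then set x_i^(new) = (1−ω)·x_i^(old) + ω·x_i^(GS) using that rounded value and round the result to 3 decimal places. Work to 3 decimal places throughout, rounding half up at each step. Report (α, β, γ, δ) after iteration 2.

Iteration 1:
  α: GS value = (-1 - (3)·0.000 - (1)·0.000 - (-4)·0.000) / (9) = -0.111;  α ← (1−ω)·0.000 + ω·-0.111 = -0.133
  β: GS value = (-4 - (3)·-0.133 - (-4)·0.000 - (-4)·0.000) / (-15) = 0.240;  β ← (1−ω)·0.000 + ω·0.240 = 0.288
  γ: GS value = (12 - (-1)·-0.133 - (2)·0.288 - (-1)·0.000) / (7) = 1.613;  γ ← (1−ω)·0.000 + ω·1.613 = 1.936
  δ: GS value = (-8 - (-4)·-0.133 - (1)·0.288 - (-1)·1.936) / (10) = -0.688;  δ ← (1−ω)·0.000 + ω·-0.688 = -0.826
Iteration 2:
  α: GS value = (-1 - (3)·0.288 - (1)·1.936 - (-4)·-0.826) / (9) = -0.789;  α ← (1−ω)·-0.133 + ω·-0.789 = -0.920
  β: GS value = (-4 - (3)·-0.920 - (-4)·1.936 - (-4)·-0.826) / (-15) = -0.213;  β ← (1−ω)·0.288 + ω·-0.213 = -0.313
  γ: GS value = (12 - (-1)·-0.920 - (2)·-0.313 - (-1)·-0.826) / (7) = 1.554;  γ ← (1−ω)·1.936 + ω·1.554 = 1.478
  δ: GS value = (-8 - (-4)·-0.920 - (1)·-0.313 - (-1)·1.478) / (10) = -0.989;  δ ← (1−ω)·-0.826 + ω·-0.989 = -1.022

(-0.920, -0.313, 1.478, -1.022)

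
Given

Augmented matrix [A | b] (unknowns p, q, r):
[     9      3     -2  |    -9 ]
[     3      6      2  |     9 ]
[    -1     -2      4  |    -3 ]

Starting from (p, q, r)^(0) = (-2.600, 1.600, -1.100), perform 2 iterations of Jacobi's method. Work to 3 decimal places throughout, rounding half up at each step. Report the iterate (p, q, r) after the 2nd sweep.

Iteration 1:
  p = (-9 - (3)·1.600 - (-2)·-1.100) / (9) = -1.778
  q = (9 - (3)·-2.600 - (2)·-1.100) / (6) = 3.167
  r = (-3 - (-1)·-2.600 - (-2)·1.600) / (4) = -0.600
Iteration 2:
  p = (-9 - (3)·3.167 - (-2)·-0.600) / (9) = -2.189
  q = (9 - (3)·-1.778 - (2)·-0.600) / (6) = 2.589
  r = (-3 - (-1)·-1.778 - (-2)·3.167) / (4) = 0.389

(-2.189, 2.589, 0.389)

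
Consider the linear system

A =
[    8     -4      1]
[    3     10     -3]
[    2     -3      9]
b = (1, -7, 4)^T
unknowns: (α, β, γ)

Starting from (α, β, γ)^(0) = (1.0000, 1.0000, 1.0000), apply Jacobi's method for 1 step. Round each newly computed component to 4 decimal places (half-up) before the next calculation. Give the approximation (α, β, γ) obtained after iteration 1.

Iteration 1:
  α = (1 - (-4)·1.0000 - (1)·1.0000) / (8) = 0.5000
  β = (-7 - (3)·1.0000 - (-3)·1.0000) / (10) = -0.7000
  γ = (4 - (2)·1.0000 - (-3)·1.0000) / (9) = 0.5556

(0.5000, -0.7000, 0.5556)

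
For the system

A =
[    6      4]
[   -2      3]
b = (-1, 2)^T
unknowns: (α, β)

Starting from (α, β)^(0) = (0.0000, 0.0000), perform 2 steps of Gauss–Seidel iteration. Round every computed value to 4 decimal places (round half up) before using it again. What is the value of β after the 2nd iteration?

0.3087

Iteration 1:
  α = (-1 - (4)·0.0000) / (6) = -0.1667
  β = (2 - (-2)·-0.1667) / (3) = 0.5555
Iteration 2:
  α = (-1 - (4)·0.5555) / (6) = -0.5370
  β = (2 - (-2)·-0.5370) / (3) = 0.3087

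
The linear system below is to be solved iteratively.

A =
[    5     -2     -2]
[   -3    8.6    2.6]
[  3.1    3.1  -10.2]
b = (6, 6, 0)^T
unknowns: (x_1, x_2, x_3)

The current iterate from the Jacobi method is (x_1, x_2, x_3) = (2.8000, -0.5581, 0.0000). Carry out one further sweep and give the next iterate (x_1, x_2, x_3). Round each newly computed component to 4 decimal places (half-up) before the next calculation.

(0.9768, 1.6744, 0.6814)

One sweep:
  x_1 = (6 - (-2)·-0.5581 - (-2)·0.0000) / (5) = 0.9768
  x_2 = (6 - (-3)·2.8000 - (2.6)·0.0000) / (8.6) = 1.6744
  x_3 = (0 - (3.1)·2.8000 - (3.1)·-0.5581) / (-10.2) = 0.6814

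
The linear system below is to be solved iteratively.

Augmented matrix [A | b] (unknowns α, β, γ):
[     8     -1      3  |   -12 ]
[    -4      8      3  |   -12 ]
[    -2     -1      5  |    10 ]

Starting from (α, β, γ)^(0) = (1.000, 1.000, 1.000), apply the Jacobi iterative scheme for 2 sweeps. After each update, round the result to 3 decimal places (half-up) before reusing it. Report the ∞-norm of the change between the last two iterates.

1.975

Iteration 1:
  α = (-12 - (-1)·1.000 - (3)·1.000) / (8) = -1.750
  β = (-12 - (-4)·1.000 - (3)·1.000) / (8) = -1.375
  γ = (10 - (-2)·1.000 - (-1)·1.000) / (5) = 2.600
Iteration 2:
  α = (-12 - (-1)·-1.375 - (3)·2.600) / (8) = -2.647
  β = (-12 - (-4)·-1.750 - (3)·2.600) / (8) = -3.350
  γ = (10 - (-2)·-1.750 - (-1)·-1.375) / (5) = 1.025
Change: (-0.897, -1.975, -1.575) → max |·| = 1.975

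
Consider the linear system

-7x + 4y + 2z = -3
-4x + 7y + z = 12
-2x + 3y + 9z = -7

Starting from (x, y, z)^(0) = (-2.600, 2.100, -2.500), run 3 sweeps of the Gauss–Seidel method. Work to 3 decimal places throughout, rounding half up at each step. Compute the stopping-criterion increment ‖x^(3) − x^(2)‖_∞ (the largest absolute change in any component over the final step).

0.124

Iteration 1:
  x = (-3 - (4)·2.100 - (2)·-2.500) / (-7) = 0.914
  y = (12 - (-4)·0.914 - (1)·-2.500) / (7) = 2.594
  z = (-7 - (-2)·0.914 - (3)·2.594) / (9) = -1.439
Iteration 2:
  x = (-3 - (4)·2.594 - (2)·-1.439) / (-7) = 1.500
  y = (12 - (-4)·1.500 - (1)·-1.439) / (7) = 2.777
  z = (-7 - (-2)·1.500 - (3)·2.777) / (9) = -1.370
Iteration 3:
  x = (-3 - (4)·2.777 - (2)·-1.370) / (-7) = 1.624
  y = (12 - (-4)·1.624 - (1)·-1.370) / (7) = 2.838
  z = (-7 - (-2)·1.624 - (3)·2.838) / (9) = -1.363
Change: (0.124, 0.061, 0.007) → max |·| = 0.124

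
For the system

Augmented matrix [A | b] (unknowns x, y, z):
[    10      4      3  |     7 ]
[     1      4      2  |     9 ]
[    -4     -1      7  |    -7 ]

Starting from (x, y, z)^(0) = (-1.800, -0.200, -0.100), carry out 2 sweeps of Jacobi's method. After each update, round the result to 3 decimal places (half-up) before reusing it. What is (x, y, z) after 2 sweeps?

(0.217, 3.076, -0.144)

Iteration 1:
  x = (7 - (4)·-0.200 - (3)·-0.100) / (10) = 0.810
  y = (9 - (1)·-1.800 - (2)·-0.100) / (4) = 2.750
  z = (-7 - (-4)·-1.800 - (-1)·-0.200) / (7) = -2.057
Iteration 2:
  x = (7 - (4)·2.750 - (3)·-2.057) / (10) = 0.217
  y = (9 - (1)·0.810 - (2)·-2.057) / (4) = 3.076
  z = (-7 - (-4)·0.810 - (-1)·2.750) / (7) = -0.144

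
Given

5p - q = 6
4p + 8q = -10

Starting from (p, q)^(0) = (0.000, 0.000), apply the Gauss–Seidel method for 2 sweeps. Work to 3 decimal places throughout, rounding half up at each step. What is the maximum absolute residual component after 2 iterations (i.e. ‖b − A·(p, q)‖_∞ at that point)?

Iteration 1:
  p = (6 - (-1)·0.000) / (5) = 1.200
  q = (-10 - (4)·1.200) / (8) = -1.850
Iteration 2:
  p = (6 - (-1)·-1.850) / (5) = 0.830
  q = (-10 - (4)·0.830) / (8) = -1.665
Residual b − A·x = (0.185, 0.000); ∞-norm = 0.185

0.185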